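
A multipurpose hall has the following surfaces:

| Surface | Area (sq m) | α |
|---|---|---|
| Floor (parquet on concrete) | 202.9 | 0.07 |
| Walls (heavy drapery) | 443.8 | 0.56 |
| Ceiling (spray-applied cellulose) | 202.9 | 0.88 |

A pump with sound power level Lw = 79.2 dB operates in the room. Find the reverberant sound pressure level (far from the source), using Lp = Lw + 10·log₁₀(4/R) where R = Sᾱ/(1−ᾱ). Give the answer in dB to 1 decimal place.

55.6 dB

A = 441.283 sabins; S = 849.6 sq m.
ᾱ = 441.283/849.6 = 0.5194; R = Sᾱ/(1−ᾱ) = 441.283/(1−0.5194) = 918.192 sq m.
Lp = Lw + 10 log₁₀(4/R) = 79.2 -23.61 = 55.6 dB.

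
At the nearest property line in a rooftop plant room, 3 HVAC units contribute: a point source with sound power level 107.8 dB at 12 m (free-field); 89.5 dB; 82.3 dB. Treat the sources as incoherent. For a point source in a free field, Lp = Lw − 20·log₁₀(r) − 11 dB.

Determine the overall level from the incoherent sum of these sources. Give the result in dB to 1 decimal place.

90.4 dB

Source at 12 m: Lp = 107.8 − 20·log₁₀(12) − 11 = 75.2 dB.
Converting to relative power and adding: 10^(75.2/10) + 10^(89.5/10) + 10^(82.3/10) = 1.094e+09.
Back to dB: 10·log₁₀ Σ = 90.4 dB.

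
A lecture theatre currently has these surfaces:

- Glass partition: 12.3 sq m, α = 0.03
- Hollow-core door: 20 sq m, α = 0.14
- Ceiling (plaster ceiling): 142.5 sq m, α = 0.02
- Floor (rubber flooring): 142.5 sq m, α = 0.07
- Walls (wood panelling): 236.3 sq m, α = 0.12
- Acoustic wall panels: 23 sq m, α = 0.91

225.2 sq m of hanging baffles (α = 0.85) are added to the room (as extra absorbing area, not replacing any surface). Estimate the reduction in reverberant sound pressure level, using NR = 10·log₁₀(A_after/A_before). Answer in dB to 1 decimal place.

5.9 dB

A_before = Σ Sᵢαᵢ = 12.3*0.03 + 20*0.14 + 142.5*0.02 + 142.5*0.07 + 236.3*0.12 + 23*0.91 = 65.280 sabins.
Treatment contributes 225.2·0.85 = 191.420 sabins.
New total A_after = 256.700 sabins.
NR = 10·log₁₀(256.700/65.280) = 5.9 dB.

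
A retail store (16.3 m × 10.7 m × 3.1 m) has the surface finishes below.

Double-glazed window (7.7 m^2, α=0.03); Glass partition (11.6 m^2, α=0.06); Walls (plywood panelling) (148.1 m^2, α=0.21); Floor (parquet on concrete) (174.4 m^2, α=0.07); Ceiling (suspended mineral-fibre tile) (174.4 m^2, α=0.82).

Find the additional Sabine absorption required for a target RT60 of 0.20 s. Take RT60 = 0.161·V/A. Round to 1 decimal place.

248.0 sabins

Total absorption A₁ = 7.7·0.03 + 11.6·0.06 + 148.1·0.21 + 174.4·0.07 + 174.4·0.82
  = 0.231 + 0.696 + 31.101 + 12.208 + 143.008 = 187.244 m^2 sabins.
For T = 0.20 s, need A₂ = 0.161·V/T = 0.161·540.671/0.20 = 435.240 sabins.
Additional absorption ΔA = 435.240 − 187.244 = 248.0 sabins.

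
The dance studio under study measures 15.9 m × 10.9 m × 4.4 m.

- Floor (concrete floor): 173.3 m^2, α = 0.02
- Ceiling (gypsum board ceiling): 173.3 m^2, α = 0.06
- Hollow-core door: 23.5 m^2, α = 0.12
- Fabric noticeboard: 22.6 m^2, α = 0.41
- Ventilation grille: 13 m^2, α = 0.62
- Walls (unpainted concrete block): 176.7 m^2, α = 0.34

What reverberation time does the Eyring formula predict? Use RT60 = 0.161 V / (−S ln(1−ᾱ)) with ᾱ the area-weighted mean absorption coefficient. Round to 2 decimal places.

1.20 sec

S = Σ Sᵢ = 582.4 m^2.
Σ(Sᵢαᵢ) = 173.3×0.02 + 173.3×0.06 + 23.5×0.12 + 22.6×0.41 + 13×0.62 + 176.7×0.34 = 94.088.
Mean coefficient ᾱ = A/S = 0.1616.
Eyring denominator: −S ln(1−ᾱ) = 102.654.
V = 15.9 × 10.9 × 4.4 = 762.564 m³.
RT60 = 0.161 × 762.564 / 102.654 = 1.20 s.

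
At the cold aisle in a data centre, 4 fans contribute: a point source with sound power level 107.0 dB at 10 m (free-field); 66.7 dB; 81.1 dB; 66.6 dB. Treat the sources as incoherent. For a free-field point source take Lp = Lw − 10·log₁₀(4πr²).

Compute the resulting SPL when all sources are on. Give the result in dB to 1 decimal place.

82.5 dB

Source at 10 m: Lp = 107.0 − 10·log₁₀(4π·10²) = 107.0 − 10·log₁₀(1256.637) = 76.0 dB.
Sum in the linear (power) domain: Σ 10^(Lᵢ/10) = 10^(76.0/10) + 10^(66.7/10) + 10^(81.1/10) + 10^(66.6/10) = 1.779e+08.
L_total = 10·log₁₀(1.779e+08) = 82.5 dB.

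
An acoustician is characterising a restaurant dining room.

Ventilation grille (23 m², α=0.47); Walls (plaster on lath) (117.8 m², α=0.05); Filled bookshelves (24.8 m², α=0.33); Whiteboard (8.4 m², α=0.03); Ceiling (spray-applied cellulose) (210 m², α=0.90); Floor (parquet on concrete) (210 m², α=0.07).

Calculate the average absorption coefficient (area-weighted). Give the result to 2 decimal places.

S = Σ Sᵢ = 23 + 117.8 + 24.8 + 8.4 + 210 + 210 = 594.0 m².
Σ(Sᵢαᵢ) = 23×0.47 + 117.8×0.05 + 24.8×0.33 + 8.4×0.03 + 210×0.90 + 210×0.07 = 228.836.
ᾱ = 228.836 / 594.0 = 0.39.

0.39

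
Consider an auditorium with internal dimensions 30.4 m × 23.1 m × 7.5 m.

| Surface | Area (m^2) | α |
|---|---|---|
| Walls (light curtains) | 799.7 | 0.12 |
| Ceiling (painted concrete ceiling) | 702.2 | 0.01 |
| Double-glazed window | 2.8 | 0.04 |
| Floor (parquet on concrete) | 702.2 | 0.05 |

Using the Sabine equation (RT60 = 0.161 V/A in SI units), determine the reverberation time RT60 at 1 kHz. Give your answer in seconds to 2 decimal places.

6.14 s

Equivalent absorption area: A = 799.7*0.12 + 702.2*0.01 + 2.8*0.04 + 702.2*0.05 = 138.208 m^2.
Room volume: 5266.8 m³.
RT60 = 0.161 · V / A = 0.161 × 5266.8 / 138.208 = 6.14 s.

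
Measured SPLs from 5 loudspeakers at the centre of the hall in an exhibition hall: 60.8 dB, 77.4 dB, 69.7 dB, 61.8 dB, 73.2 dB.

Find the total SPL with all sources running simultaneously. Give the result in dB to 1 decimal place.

Sum in the linear (power) domain: Σ 10^(Lᵢ/10) = 10^(60.8/10) + 10^(77.4/10) + 10^(69.7/10) + 10^(61.8/10) + 10^(73.2/10) = 8.79e+07.
Combined level = 10 log₁₀(8.79e+07) = 79.4 dB.

79.4 dB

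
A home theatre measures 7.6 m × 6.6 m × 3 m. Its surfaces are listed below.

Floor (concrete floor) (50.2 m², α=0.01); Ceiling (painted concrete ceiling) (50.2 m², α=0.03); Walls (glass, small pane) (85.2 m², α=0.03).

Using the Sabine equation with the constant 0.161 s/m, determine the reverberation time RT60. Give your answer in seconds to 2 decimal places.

Summing Sᵢαᵢ: 0.502 + 1.506 + 2.556 → A = 4.564 sabins.
V = 7.6·6.6·3 = 150.48 m³.
T = 0.161 V/A = 0.161·150.48/4.564 = 5.31 s.

5.31 sec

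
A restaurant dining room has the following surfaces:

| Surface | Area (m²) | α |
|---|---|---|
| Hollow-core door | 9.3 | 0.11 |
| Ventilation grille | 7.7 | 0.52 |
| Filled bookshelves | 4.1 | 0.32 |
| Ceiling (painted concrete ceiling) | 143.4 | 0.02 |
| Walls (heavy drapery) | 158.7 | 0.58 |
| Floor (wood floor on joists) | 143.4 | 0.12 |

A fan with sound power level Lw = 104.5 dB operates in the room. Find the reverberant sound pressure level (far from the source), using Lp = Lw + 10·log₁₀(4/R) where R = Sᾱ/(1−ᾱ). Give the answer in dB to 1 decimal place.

88.5 dB

Σ(Sᵢαᵢ) = 9.3×0.11 + 7.7×0.52 + 4.1×0.32 + 143.4×0.02 + 158.7×0.58 + 143.4×0.12 = 118.461; total area S = 466.6 m².
ᾱ = 0.2539, so room constant R = A/(1−ᾱ) = 158.774 m².
Lp = Lw + 10 log₁₀(4/R) = 104.5 -15.99 = 88.5 dB.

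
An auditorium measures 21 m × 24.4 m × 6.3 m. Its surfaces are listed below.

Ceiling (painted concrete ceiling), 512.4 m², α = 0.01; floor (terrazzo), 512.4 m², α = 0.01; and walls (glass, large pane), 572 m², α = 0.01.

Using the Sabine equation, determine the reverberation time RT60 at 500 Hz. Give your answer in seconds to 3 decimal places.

Total absorption A = 512.4*0.01 + 512.4*0.01 + 572*0.01
  = 5.124 + 5.124 + 5.720 = 15.968 m² sabins.
V = 21·24.4·6.3 = 3228.12 m³.
RT60 = 0.161 · V / A = 0.161 × 3228.12 / 15.968 = 32.548 s.

32.548 s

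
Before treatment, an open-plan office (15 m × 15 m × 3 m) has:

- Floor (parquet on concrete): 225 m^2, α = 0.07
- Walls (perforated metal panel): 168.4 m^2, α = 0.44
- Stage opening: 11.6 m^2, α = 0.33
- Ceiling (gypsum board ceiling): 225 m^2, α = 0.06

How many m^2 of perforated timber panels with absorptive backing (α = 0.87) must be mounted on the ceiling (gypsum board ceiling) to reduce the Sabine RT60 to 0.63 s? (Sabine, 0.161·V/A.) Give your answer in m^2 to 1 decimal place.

Total absorption A₁ = 225·0.07 + 168.4·0.44 + 11.6·0.33 + 225·0.06
  = 15.750 + 74.096 + 3.828 + 13.500 = 107.174 m^2 sabins.
V = 675 m³. Target absorption A₂ = 0.161 × 675 / 0.63 = 172.500 sabins.
ΔA needed = 172.500 − 107.174 = 65.326 sabins.
Each m^2 of panel replacing the ceiling (gypsum board ceiling) adds (0.87 − 0.06) = 0.81 sabins.
Panel area = 65.326 / 0.81 = 80.6 m^2.

80.6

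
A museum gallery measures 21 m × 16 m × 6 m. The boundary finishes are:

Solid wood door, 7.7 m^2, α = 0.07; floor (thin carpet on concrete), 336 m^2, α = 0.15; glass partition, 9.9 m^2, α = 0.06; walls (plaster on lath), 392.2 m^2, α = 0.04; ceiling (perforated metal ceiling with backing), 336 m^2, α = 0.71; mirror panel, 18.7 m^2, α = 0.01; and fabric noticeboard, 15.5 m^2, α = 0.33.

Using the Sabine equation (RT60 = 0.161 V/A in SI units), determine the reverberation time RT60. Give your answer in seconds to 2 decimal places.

1.04 sec

A = Σ Sᵢαᵢ = 7.7×0.07 + 336×0.15 + 9.9×0.06 + 392.2×0.04 + 336×0.71 + 18.7×0.01 + 15.5×0.33 = 311.083 sabins.
Room volume: 2016 m³.
Sabine: RT60 = 0.161 × 2016 / 311.083 = 1.04 s.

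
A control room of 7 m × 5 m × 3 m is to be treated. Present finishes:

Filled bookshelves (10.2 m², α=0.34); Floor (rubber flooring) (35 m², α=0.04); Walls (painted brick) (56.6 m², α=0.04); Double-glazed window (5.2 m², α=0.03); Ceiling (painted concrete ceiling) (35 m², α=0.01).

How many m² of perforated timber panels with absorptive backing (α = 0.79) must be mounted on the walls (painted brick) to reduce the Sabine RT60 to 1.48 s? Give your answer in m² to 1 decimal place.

5.0

Summing Sᵢαᵢ: 3.468 + 1.400 + 2.264 + 0.156 + 0.350 → A₁ = 7.638 sabins.
Required A₂ = 0.161·105/1.48 = 11.422 sabins.
ΔA needed = 11.422 − 7.638 = 3.784 sabins.
Net gain per m²: Δα = 0.79 − 0.04 = 0.75.
Panel area = 3.784 / 0.75 = 5.0 m².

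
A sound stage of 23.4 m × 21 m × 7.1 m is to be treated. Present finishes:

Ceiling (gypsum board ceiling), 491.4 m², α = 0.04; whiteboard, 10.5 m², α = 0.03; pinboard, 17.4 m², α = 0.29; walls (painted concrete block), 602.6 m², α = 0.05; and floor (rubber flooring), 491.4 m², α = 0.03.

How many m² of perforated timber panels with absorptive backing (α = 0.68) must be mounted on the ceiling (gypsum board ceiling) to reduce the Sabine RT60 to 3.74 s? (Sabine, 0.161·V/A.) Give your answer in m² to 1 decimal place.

Total absorption A₁ = 491.4*0.04 + 10.5*0.03 + 17.4*0.29 + 602.6*0.05 + 491.4*0.03
  = 19.656 + 0.315 + 5.046 + 30.130 + 14.742 = 69.889 m² sabins.
V = 3488.94 m³. Target absorption A₂ = 0.161 × 3488.94 / 3.74 = 150.192 sabins.
Absorption to add: 150.192 − 69.889 = 80.303 sabins.
Each m² of panel replacing the ceiling (gypsum board ceiling) adds (0.68 − 0.04) = 0.64 sabins.
Panel area = 80.303 / 0.64 = 125.5 m².

125.5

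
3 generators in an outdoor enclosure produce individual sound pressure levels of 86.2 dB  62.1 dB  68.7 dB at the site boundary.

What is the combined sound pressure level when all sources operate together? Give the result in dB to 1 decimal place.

Sum in the linear (power) domain: Σ 10^(Lᵢ/10) = 10^(86.2/10) + 10^(62.1/10) + 10^(68.7/10) = 4.259e+08.
Back to dB: 10·log₁₀ Σ = 86.3 dB.

86.3 dB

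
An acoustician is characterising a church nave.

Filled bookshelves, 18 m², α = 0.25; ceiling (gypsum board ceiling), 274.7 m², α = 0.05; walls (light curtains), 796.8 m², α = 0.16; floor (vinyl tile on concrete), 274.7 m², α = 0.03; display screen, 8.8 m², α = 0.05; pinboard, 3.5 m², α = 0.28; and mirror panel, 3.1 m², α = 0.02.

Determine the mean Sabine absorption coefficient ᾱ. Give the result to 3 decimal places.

Total surface area S = 1379.6 m².
A = 18×0.25 + 274.7×0.05 + 796.8×0.16 + 274.7×0.03 + 8.8×0.05 + 3.5×0.28 + 3.1×0.02 = 155.446 sabins.
ᾱ = A/S = 0.113.

0.113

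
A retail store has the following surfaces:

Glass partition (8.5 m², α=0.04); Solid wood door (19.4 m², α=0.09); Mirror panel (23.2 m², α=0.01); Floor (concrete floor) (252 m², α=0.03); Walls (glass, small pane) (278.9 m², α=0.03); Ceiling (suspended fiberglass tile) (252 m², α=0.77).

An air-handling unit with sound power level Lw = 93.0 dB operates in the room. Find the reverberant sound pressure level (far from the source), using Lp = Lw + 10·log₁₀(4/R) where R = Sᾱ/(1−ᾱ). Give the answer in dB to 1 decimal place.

Σ(Sᵢαᵢ) = 8.5×0.04 + 19.4×0.09 + 23.2×0.01 + 252×0.03 + 278.9×0.03 + 252×0.77 = 212.285; total area S = 834.0 m².
ᾱ = 0.2545, so room constant R = A/(1−ᾱ) = 284.755 m².
Lp = 93.0 + 10·log₁₀(4/284.755) = 93.0 + (-18.52) = 74.5 dB.

74.5 dB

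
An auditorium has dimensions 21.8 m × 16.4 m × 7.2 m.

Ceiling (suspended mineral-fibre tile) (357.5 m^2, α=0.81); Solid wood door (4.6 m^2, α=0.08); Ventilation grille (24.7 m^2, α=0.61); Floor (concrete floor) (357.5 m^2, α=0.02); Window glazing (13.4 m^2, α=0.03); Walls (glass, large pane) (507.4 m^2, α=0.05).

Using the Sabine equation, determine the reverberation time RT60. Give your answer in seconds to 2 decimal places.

A = Σ Sᵢαᵢ = 357.5·0.81 + 4.6·0.08 + 24.7·0.61 + 357.5·0.02 + 13.4·0.03 + 507.4·0.05 = 337.932 sabins.
Room volume: 2574.144 m³.
T = 0.161 V/A = 0.161·2574.144/337.932 = 1.23 s.

1.23 s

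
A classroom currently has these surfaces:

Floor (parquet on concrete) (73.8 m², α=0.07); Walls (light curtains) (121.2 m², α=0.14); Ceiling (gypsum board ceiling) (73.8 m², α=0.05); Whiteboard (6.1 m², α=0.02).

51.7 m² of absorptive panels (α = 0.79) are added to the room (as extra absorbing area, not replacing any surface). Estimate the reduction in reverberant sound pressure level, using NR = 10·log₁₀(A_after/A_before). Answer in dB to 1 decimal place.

4.1 dB

A_before = Σ Sᵢαᵢ = 73.8·0.07 + 121.2·0.14 + 73.8·0.05 + 6.1·0.02 = 25.946 sabins.
Added absorption = 51.7 × 0.79 = 40.843 sabins.
New total A_after = 66.789 sabins.
Reduction = 10 log₁₀(A_after/A_before) = 10 log₁₀(2.5742) = 4.1 dB.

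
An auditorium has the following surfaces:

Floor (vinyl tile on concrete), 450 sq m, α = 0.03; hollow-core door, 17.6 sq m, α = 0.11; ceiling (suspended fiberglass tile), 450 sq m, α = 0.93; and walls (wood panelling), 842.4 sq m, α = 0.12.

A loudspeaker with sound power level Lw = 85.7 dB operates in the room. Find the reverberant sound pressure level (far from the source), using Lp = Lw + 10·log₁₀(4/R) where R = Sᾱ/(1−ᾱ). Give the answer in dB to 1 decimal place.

62.9 dB

A = 535.024 sabins; S = 1760.0 sq m.
ᾱ = 535.024/1760.0 = 0.3040; R = Sᾱ/(1−ᾱ) = 535.024/(1−0.3040) = 768.713 sq m.
Lp = 85.7 + 10·log₁₀(4/768.713) = 85.7 + (-22.84) = 62.9 dB.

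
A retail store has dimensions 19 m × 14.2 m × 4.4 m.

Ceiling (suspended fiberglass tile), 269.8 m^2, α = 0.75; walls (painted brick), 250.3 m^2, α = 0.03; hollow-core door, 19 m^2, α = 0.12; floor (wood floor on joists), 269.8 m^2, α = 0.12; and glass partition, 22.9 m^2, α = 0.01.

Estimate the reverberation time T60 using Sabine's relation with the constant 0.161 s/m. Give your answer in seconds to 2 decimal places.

0.78 s

Equivalent absorption area: A = 269.8×0.75 + 250.3×0.03 + 19×0.12 + 269.8×0.12 + 22.9×0.01 = 244.744 m^2.
Volume V = 19 × 14.2 × 4.4 = 1187.12 m³.
Sabine: RT60 = 0.161 × 1187.12 / 244.744 = 0.78 s.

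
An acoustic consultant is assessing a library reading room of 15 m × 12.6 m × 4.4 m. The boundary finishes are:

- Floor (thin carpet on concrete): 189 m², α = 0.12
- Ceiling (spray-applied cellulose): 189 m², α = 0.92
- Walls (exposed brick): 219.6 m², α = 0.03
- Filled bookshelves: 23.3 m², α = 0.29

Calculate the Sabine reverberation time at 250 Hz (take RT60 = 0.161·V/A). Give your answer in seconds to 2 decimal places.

0.64 sec

Summing Sᵢαᵢ: 22.680 + 173.880 + 6.588 + 6.757 → A = 209.905 sabins.
Room volume: 831.6 m³.
RT60 = 0.161 · V / A = 0.161 × 831.6 / 209.905 = 0.64 s.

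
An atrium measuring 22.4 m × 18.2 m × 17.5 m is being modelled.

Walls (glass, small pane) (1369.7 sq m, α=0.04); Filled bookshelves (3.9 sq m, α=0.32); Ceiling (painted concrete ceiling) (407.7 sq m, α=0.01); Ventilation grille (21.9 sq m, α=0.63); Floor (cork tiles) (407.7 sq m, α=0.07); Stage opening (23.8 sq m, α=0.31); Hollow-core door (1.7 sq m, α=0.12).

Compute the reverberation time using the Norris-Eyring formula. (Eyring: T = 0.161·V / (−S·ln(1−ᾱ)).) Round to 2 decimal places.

10.18 seconds

Total surface area S = 1369.7 + 3.9 + 407.7 + 21.9 + 407.7 + 23.8 + 1.7 = 2236.4 sq m.
Absorption A = 1369.7×0.04 + 3.9×0.32 + 407.7×0.01 + 21.9×0.63 + 407.7×0.07 + 23.8×0.31 + 1.7×0.12 = 110.031 sabins.
Mean coefficient ᾱ = A/S = 0.0492.
Eyring denominator: −S ln(1−ᾱ) = 112.830.
V = 22.4 × 18.2 × 17.5 = 7134.4 m³.
RT60 = 0.161 × 7134.4 / 112.830 = 10.18 s.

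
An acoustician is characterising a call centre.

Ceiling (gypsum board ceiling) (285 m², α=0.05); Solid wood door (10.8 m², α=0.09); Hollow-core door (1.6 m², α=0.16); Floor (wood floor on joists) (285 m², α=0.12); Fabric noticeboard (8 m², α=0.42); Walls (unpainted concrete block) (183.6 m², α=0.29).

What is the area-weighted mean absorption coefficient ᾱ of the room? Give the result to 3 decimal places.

Total surface area S = 774.0 m².
Weighted sum Σ Sα = 106.282.
ᾱ = 106.282 / 774.0 = 0.137.

0.137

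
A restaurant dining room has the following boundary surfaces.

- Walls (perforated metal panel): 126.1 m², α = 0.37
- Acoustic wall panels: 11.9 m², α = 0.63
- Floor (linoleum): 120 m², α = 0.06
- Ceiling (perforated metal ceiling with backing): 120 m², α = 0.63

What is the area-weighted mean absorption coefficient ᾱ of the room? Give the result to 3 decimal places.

S = Σ Sᵢ = 126.1 + 11.9 + 120 + 120 = 378.0 m².
Σ(Sᵢαᵢ) = 126.1·0.37 + 11.9·0.63 + 120·0.06 + 120·0.63 = 136.954.
ᾱ = 136.954 / 378.0 = 0.362.

0.362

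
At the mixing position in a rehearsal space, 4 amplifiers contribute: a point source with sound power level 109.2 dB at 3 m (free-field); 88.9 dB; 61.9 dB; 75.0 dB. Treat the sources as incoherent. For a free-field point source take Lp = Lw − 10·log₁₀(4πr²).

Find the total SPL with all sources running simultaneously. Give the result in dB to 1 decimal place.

91.9 dB

Source at 3 m: Lp = 109.2 − 10·log₁₀(4π·3²) = 109.2 − 10·log₁₀(113.097) = 88.7 dB.
Sum in the linear (power) domain: Σ 10^(Lᵢ/10) = 10^(88.7/10) + 10^(88.9/10) + 10^(61.9/10) + 10^(75.0/10) = 1.551e+09.
Back to dB: 10·log₁₀ Σ = 91.9 dB.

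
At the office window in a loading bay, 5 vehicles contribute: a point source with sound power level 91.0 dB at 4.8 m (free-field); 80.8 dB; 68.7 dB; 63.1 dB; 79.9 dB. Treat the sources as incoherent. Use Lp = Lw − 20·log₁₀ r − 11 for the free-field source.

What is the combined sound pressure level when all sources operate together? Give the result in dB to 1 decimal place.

Source at 4.8 m: Lp = 91.0 − 20·log₁₀(4.8) − 11 = 66.4 dB.
Converting to relative power and adding: 10^(66.4/10) + 10^(80.8/10) + 10^(68.7/10) + 10^(63.1/10) + 10^(79.9/10) = 2.318e+08.
Back to dB: 10·log₁₀ Σ = 83.7 dB.

83.7 dB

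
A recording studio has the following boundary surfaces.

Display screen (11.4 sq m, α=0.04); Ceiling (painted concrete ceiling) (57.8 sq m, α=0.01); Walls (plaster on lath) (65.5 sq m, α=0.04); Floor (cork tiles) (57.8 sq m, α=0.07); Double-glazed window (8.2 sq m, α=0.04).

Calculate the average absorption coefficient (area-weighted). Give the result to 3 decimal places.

S = Σ Sᵢ = 11.4 + 57.8 + 65.5 + 57.8 + 8.2 = 200.7 sq m.
A = 11.4·0.04 + 57.8·0.01 + 65.5·0.04 + 57.8·0.07 + 8.2·0.04 = 8.028 sabins.
ᾱ = 8.028 / 200.7 = 0.040.

0.040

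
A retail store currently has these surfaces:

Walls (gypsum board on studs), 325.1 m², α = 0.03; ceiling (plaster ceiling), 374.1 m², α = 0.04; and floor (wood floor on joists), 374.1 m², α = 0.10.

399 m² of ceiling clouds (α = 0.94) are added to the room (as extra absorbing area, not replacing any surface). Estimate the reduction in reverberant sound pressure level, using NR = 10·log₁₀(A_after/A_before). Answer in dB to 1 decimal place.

Total absorption A_before = 325.1×0.03 + 374.1×0.04 + 374.1×0.10
  = 9.753 + 14.964 + 37.410 = 62.127 m² sabins.
Added absorption = 399 × 0.94 = 375.060 sabins.
New total A_after = 437.187 sabins.
Reduction = 10 log₁₀(A_after/A_before) = 10 log₁₀(7.0370) = 8.5 dB.

8.5 dB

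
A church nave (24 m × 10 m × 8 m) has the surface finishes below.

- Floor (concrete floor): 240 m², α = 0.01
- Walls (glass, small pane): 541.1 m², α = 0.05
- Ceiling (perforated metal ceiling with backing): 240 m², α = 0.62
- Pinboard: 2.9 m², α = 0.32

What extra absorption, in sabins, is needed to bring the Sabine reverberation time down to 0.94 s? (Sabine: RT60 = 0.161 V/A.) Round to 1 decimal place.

149.7 sabins

A₁ = Σ Sᵢαᵢ = 240×0.01 + 541.1×0.05 + 240×0.62 + 2.9×0.32 = 179.183 sabins.
Target A₂ = 0.161·1920/0.94 = 328.851 sabins (V = 1920 m³).
ΔA = A₂ − A₁ = 328.851 − 179.183 = 149.7 sabins.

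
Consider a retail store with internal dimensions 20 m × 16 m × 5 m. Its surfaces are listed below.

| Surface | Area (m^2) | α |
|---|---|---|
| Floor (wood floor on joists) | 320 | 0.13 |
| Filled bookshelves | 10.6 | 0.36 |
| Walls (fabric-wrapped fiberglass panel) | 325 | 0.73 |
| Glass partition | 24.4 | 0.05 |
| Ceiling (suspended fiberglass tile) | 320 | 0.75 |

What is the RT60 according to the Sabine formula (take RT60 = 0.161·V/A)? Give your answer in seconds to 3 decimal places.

0.492 s

A = Σ Sᵢαᵢ = 320·0.13 + 10.6·0.36 + 325·0.73 + 24.4·0.05 + 320·0.75 = 523.886 sabins.
V = 20·16·5 = 1600 m³.
Sabine: RT60 = 0.161 × 1600 / 523.886 = 0.492 s.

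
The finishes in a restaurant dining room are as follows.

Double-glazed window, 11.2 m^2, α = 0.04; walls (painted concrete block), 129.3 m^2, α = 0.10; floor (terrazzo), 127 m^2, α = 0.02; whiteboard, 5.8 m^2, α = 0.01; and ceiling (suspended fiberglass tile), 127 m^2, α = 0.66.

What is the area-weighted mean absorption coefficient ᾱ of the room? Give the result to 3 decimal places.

0.249

S = Σ Sᵢ = 11.2 + 129.3 + 127 + 5.8 + 127 = 400.3 m^2.
Weighted sum Σ Sα = 99.796.
ᾱ = A/S = 0.249.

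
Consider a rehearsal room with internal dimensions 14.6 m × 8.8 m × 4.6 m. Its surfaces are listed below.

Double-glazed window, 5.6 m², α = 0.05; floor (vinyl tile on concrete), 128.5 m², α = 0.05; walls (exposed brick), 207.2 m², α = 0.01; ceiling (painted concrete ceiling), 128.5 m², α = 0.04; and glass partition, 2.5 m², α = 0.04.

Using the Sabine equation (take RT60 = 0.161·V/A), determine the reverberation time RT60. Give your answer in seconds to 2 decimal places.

6.79 sec

Summing Sᵢαᵢ: 0.280 + 6.425 + 2.072 + 5.140 + 0.100 → A = 14.017 sabins.
V = 14.6·8.8·4.6 = 591.008 m³.
Sabine: RT60 = 0.161 × 591.008 / 14.017 = 6.79 s.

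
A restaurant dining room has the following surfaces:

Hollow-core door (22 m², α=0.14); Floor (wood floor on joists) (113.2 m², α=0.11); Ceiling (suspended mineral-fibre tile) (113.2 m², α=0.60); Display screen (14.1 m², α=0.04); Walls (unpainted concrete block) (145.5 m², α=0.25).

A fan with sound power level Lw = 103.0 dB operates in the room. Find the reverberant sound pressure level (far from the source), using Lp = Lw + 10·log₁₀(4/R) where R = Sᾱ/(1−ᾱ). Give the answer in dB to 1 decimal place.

A = 120.391 sabins; S = 408.0 m².
ᾱ = 120.391/408.0 = 0.2951; R = Sᾱ/(1−ᾱ) = 120.391/(1−0.2951) = 170.792 m².
Lp = 103.0 + 10·log₁₀(4/170.792) = 103.0 + (-16.30) = 86.7 dB.

86.7 dB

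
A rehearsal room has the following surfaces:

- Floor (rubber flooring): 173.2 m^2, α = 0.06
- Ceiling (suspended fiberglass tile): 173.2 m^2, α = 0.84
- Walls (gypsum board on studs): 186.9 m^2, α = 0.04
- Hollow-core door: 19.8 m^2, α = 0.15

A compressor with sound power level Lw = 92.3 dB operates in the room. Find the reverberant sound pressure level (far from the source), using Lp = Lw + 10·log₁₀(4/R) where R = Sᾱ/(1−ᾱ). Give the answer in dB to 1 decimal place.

74.6 dB

A = 166.326 sabins; S = 553.1 m^2.
ᾱ = 166.326/553.1 = 0.3007; R = Sᾱ/(1−ᾱ) = 166.326/(1−0.3007) = 237.846 m^2.
Lp = 92.3 + 10·log₁₀(4/237.846) = 92.3 + (-17.74) = 74.6 dB.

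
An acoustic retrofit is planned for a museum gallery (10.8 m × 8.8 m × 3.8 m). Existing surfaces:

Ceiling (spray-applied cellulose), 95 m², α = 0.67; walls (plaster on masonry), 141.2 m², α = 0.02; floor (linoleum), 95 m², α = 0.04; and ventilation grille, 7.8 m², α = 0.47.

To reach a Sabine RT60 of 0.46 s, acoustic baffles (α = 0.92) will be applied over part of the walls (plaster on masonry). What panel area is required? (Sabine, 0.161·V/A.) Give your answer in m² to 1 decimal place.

Equivalent absorption area: A₁ = 95*0.67 + 141.2*0.02 + 95*0.04 + 7.8*0.47 = 73.940 m².
Required A₂ = 0.161·361.152/0.46 = 126.403 sabins.
ΔA needed = 126.403 − 73.940 = 52.463 sabins.
Net gain per m²: Δα = 0.92 − 0.02 = 0.90.
Area = ΔA/Δα = 52.463/0.90 = 58.3 m².

58.3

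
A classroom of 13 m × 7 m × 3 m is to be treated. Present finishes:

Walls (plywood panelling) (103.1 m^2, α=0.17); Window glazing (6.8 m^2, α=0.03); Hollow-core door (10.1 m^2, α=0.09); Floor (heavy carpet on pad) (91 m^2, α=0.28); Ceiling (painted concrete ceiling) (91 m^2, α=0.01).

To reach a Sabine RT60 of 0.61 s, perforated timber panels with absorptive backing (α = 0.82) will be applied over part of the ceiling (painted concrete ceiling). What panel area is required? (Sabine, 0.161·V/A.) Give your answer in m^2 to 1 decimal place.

33.4

Equivalent absorption area: A₁ = 103.1·0.17 + 6.8·0.03 + 10.1·0.09 + 91·0.28 + 91·0.01 = 45.030 m^2.
Required A₂ = 0.161·273/0.61 = 72.054 sabins.
Absorption to add: 72.054 − 45.030 = 27.024 sabins.
Net gain per m^2: Δα = 0.82 − 0.01 = 0.81.
Panel area = 27.024 / 0.81 = 33.4 m^2.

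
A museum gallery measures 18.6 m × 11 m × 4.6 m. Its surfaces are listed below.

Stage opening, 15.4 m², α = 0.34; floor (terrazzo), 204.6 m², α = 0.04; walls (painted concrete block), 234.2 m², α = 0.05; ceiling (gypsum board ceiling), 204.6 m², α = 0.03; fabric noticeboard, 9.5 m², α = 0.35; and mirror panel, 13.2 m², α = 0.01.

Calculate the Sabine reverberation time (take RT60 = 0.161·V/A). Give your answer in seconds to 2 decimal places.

4.36 seconds

Summing Sᵢαᵢ: 5.236 + 8.184 + 11.710 + 6.138 + 3.325 + 0.132 → A = 34.725 sabins.
Volume V = 18.6 × 11 × 4.6 = 941.16 m³.
Sabine: RT60 = 0.161 × 941.16 / 34.725 = 4.36 s.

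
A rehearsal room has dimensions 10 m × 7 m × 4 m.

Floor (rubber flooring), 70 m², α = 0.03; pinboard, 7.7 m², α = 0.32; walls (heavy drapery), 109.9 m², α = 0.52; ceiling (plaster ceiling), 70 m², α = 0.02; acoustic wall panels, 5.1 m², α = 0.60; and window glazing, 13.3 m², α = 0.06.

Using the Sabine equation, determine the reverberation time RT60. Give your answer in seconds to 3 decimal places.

0.673 s

Summing Sᵢαᵢ: 2.100 + 2.464 + 57.148 + 1.400 + 3.060 + 0.798 → A = 66.970 sabins.
Volume V = 10 × 7 × 4 = 280 m³.
RT60 = 0.161 · V / A = 0.161 × 280 / 66.970 = 0.673 s.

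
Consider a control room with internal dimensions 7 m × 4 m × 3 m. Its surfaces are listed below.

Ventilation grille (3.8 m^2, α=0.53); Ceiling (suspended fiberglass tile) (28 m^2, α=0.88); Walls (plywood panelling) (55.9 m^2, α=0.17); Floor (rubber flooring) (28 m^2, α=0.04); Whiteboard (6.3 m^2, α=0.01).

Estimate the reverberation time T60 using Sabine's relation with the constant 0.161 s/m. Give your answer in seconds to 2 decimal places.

0.36 s

Equivalent absorption area: A = 3.8*0.53 + 28*0.88 + 55.9*0.17 + 28*0.04 + 6.3*0.01 = 37.340 m^2.
V = 7·4·3 = 84 m³.
Sabine: RT60 = 0.161 × 84 / 37.340 = 0.36 s.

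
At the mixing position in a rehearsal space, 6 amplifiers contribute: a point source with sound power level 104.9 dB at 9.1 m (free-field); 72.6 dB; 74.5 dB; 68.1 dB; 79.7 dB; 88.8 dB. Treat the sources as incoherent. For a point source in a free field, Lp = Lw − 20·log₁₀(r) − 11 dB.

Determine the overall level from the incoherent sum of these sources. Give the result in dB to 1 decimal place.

89.7 dB

Source at 9.1 m: Lp = 104.9 − 20·log₁₀(9.1) − 11 = 74.7 dB.
Σ 10^(Lᵢ/10) = 9.343e+08.
Combined level = 10 log₁₀(9.343e+08) = 89.7 dB.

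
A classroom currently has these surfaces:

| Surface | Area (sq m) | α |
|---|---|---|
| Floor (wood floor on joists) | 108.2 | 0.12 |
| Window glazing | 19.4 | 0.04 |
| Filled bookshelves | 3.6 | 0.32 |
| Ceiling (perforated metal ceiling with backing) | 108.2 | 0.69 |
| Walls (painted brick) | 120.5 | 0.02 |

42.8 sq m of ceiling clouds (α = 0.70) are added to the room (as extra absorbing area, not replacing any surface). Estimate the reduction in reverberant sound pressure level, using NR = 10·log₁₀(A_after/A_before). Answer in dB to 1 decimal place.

Total absorption A_before = 108.2×0.12 + 19.4×0.04 + 3.6×0.32 + 108.2×0.69 + 120.5×0.02
  = 12.984 + 0.776 + 1.152 + 74.658 + 2.410 = 91.980 sq m sabins.
Added absorption = 42.8 × 0.70 = 29.960 sabins.
A_after = 91.980 + 29.960 = 121.940 sabins.
NR = 10·log₁₀(121.940/91.980) = 1.2 dB.

1.2 dB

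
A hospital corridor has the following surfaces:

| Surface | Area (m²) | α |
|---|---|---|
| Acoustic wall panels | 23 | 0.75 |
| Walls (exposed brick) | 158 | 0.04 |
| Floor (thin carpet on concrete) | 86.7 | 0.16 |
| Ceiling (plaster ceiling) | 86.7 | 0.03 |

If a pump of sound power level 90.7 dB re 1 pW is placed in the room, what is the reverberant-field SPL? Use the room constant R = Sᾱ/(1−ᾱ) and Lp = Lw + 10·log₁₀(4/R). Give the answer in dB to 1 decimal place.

Σ(Sᵢαᵢ) = 23·0.75 + 158·0.04 + 86.7·0.16 + 86.7·0.03 = 40.043; total area S = 354.4 m².
ᾱ = 0.1130, so room constant R = A/(1−ᾱ) = 45.144 m².
Lp = Lw + 10 log₁₀(4/R) = 90.7 -10.53 = 80.2 dB.

80.2 dB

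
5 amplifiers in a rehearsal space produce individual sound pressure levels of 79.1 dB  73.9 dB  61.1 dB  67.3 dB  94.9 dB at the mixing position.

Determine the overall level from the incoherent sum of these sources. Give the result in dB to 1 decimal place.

95.1 dB

Sum in the linear (power) domain: Σ 10^(Lᵢ/10) = 10^(79.1/10) + 10^(73.9/10) + 10^(61.1/10) + 10^(67.3/10) + 10^(94.9/10) = 3.203e+09.
Back to dB: 10·log₁₀ Σ = 95.1 dB.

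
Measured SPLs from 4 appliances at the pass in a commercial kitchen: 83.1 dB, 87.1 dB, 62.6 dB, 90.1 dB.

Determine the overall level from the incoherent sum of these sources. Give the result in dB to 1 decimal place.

Σ 10^(Lᵢ/10) = 1.742e+09.
Combined level = 10 log₁₀(1.742e+09) = 92.4 dB.

92.4 dB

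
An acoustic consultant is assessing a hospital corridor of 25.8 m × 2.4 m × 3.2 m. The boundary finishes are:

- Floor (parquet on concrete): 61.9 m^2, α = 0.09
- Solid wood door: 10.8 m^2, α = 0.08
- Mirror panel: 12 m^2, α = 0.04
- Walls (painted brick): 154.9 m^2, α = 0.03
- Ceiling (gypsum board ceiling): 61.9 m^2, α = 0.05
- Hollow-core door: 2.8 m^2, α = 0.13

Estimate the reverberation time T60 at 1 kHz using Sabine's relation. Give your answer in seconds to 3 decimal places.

Equivalent absorption area: A = 61.9*0.09 + 10.8*0.08 + 12*0.04 + 154.9*0.03 + 61.9*0.05 + 2.8*0.13 = 15.021 m^2.
Volume V = 25.8 × 2.4 × 3.2 = 198.144 m³.
T = 0.161 V/A = 0.161·198.144/15.021 = 2.124 s.

2.124 sec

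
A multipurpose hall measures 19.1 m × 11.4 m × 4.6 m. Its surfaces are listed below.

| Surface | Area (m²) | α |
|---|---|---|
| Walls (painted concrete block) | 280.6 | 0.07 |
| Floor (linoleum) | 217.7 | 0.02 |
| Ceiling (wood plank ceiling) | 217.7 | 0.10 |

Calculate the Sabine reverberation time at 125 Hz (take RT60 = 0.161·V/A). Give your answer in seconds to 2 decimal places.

Summing Sᵢαᵢ: 19.642 + 4.354 + 21.770 → A = 45.766 sabins.
V = 19.1·11.4·4.6 = 1001.604 m³.
RT60 = 0.161 · V / A = 0.161 × 1001.604 / 45.766 = 3.52 s.

3.52 seconds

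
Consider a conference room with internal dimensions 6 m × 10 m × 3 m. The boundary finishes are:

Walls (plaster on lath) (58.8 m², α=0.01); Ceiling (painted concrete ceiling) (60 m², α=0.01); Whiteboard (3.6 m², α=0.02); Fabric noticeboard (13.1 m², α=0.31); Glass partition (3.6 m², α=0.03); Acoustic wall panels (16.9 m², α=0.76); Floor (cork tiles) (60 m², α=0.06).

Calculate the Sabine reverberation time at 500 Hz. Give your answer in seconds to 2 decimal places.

1.32 s

Summing Sᵢαᵢ: 0.588 + 0.600 + 0.072 + 4.061 + 0.108 + 12.844 + 3.600 → A = 21.873 sabins.
Volume V = 6 × 10 × 3 = 180 m³.
T = 0.161 V/A = 0.161·180/21.873 = 1.32 s.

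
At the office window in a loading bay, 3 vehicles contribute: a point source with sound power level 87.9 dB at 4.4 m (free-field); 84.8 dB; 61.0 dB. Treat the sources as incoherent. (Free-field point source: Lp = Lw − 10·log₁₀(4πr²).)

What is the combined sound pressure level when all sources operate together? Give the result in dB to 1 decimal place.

Source at 4.4 m: Lp = 87.9 − 10·log₁₀(4π·4.4²) = 87.9 − 10·log₁₀(243.285) = 64.0 dB.
Sum in the linear (power) domain: Σ 10^(Lᵢ/10) = 10^(64.0/10) + 10^(84.8/10) + 10^(61.0/10) = 3.058e+08.
Back to dB: 10·log₁₀ Σ = 84.9 dB.

84.9 dB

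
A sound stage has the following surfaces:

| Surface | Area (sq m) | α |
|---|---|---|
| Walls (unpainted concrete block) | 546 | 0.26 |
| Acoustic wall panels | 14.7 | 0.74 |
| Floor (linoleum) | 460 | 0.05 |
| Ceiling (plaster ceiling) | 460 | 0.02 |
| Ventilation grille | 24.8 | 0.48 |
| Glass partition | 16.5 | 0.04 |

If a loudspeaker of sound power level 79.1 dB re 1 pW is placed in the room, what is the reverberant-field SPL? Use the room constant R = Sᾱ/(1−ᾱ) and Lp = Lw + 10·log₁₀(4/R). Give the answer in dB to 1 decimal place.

61.6 dB

A = 197.602 sabins; S = 1522.0 sq m.
ᾱ = 0.1298, so room constant R = A/(1−ᾱ) = 227.077 sq m.
Lp = Lw + 10 log₁₀(4/R) = 79.1 -17.54 = 61.6 dB.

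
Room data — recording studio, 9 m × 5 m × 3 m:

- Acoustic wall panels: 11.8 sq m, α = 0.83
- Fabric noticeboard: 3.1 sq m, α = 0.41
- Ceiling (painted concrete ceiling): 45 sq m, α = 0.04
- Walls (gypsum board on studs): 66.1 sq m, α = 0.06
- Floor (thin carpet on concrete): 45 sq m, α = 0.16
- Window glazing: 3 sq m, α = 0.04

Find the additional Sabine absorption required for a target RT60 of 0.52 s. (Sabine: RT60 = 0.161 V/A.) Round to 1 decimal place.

Total absorption A₁ = 11.8*0.83 + 3.1*0.41 + 45*0.04 + 66.1*0.06 + 45*0.16 + 3*0.04
  = 9.794 + 1.271 + 1.800 + 3.966 + 7.200 + 0.120 = 24.151 sq m sabins.
Target A₂ = 0.161·135/0.52 = 41.798 sabins (V = 135 m³).
Additional absorption ΔA = 41.798 − 24.151 = 17.6 sabins.

17.6 sabins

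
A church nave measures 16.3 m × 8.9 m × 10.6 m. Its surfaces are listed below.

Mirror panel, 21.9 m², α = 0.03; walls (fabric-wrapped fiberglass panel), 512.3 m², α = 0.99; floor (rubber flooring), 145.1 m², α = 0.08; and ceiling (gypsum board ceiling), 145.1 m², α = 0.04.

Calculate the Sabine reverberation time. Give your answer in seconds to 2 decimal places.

0.47 seconds

Equivalent absorption area: A = 21.9·0.03 + 512.3·0.99 + 145.1·0.08 + 145.1·0.04 = 525.246 m².
Volume V = 16.3 × 8.9 × 10.6 = 1537.742 m³.
T = 0.161 V/A = 0.161·1537.742/525.246 = 0.47 s.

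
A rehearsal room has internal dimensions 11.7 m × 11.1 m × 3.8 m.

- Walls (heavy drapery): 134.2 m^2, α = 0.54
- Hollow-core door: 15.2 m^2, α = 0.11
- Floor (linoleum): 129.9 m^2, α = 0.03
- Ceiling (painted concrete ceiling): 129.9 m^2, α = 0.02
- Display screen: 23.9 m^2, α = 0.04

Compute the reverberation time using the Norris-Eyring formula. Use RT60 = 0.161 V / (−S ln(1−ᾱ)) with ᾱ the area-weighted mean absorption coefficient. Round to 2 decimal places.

0.88 s

S = Σ Sᵢ = 433.1 m^2.
Absorption A = 134.2·0.54 + 15.2·0.11 + 129.9·0.03 + 129.9·0.02 + 23.9·0.04 = 81.591 sabins.
Mean coefficient ᾱ = A/S = 0.1884.
−S·ln(1−ᾱ) = −433.1 × ln(1 − 0.1884) = 90.409.
V = 11.7 × 11.1 × 3.8 = 493.506 m³.
T = 0.161·V/[−S·ln(1−ᾱ)] = 0.161·493.506/90.409 = 0.88 s.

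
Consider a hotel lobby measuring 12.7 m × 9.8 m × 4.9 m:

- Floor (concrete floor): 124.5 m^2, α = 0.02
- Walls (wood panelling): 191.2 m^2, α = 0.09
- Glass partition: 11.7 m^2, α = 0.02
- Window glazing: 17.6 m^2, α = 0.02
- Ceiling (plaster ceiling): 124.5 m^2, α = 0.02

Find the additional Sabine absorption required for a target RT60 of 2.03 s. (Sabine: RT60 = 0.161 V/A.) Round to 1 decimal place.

A₁ = Σ Sᵢαᵢ = 124.5·0.02 + 191.2·0.09 + 11.7·0.02 + 17.6·0.02 + 124.5·0.02 = 22.774 sabins.
Target A₂ = 0.161·609.854/2.03 = 48.368 sabins (V = 609.854 m³).
Additional absorption ΔA = 48.368 − 22.774 = 25.6 sabins.

25.6 sabins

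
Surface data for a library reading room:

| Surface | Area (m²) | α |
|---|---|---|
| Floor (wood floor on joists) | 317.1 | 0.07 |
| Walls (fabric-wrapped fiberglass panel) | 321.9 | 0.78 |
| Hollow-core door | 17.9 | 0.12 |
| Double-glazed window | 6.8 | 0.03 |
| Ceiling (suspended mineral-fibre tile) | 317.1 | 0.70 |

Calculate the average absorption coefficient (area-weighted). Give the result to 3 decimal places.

0.507

S = Σ Sᵢ = 317.1 + 321.9 + 17.9 + 6.8 + 317.1 = 980.8 m².
Weighted sum Σ Sα = 497.601.
ᾱ = A/S = 0.507.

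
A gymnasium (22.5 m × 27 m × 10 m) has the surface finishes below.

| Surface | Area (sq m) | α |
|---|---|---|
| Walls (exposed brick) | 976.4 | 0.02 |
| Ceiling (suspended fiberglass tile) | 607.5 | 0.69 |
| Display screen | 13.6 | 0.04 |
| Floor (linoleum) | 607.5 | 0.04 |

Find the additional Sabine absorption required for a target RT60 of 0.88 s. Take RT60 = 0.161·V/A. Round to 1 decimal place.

Equivalent absorption area: A₁ = 976.4×0.02 + 607.5×0.69 + 13.6×0.04 + 607.5×0.04 = 463.547 sq m.
Target A₂ = 0.161·6075/0.88 = 1111.449 sabins (V = 6075 m³).
Additional absorption ΔA = 1111.449 − 463.547 = 647.9 sabins.

647.9 sabins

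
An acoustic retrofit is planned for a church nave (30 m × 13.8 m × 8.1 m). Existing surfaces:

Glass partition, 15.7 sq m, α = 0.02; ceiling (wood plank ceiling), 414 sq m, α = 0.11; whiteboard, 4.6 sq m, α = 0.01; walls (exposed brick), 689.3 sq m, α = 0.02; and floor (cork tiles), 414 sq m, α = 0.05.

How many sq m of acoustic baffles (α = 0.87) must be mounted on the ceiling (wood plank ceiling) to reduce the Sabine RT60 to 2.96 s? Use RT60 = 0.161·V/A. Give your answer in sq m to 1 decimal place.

134.2

Summing Sᵢαᵢ: 0.314 + 45.540 + 0.046 + 13.786 + 20.700 → A₁ = 80.386 sabins.
V = 3353.4 m³. Target absorption A₂ = 0.161 × 3353.4 / 2.96 = 182.398 sabins.
Absorption to add: 182.398 − 80.386 = 102.012 sabins.
Each sq m of panel replacing the ceiling (wood plank ceiling) adds (0.87 − 0.11) = 0.76 sabins.
Area = ΔA/Δα = 102.012/0.76 = 134.2 sq m.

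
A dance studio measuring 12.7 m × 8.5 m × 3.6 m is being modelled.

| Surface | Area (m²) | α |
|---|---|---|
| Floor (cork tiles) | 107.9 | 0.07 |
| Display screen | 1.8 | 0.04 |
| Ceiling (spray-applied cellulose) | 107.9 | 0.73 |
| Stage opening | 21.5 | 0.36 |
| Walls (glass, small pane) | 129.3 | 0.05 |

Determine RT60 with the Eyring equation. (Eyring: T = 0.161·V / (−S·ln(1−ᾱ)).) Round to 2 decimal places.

S = Σ Sᵢ = 368.4 m².
Σ(Sᵢαᵢ) = 107.9×0.07 + 1.8×0.04 + 107.9×0.73 + 21.5×0.36 + 129.3×0.05 = 100.597.
ᾱ = 100.597 / 368.4 = 0.2731.
−S·ln(1−ᾱ) = −368.4 × ln(1 − 0.2731) = 117.507.
V = 12.7 × 8.5 × 3.6 = 388.62 m³.
T = 0.161·V/[−S·ln(1−ᾱ)] = 0.161·388.62/117.507 = 0.53 s.

0.53 s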